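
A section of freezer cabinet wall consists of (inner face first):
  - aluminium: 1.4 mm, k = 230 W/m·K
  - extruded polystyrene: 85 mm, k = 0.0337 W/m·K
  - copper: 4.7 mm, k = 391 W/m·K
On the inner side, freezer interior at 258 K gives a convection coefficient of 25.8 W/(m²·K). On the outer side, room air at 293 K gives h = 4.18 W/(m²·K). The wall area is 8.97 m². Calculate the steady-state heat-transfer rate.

Q ≈ 112 W

Treating each layer as a thermal resistance in series:
R_inner film = 1/(h_i·A) = 1/(25.8×8.97) = 0.004321 K/W
R_aluminium = L/(kA) = 0.0014/(230×8.97) = 6.786×10^-7 K/W
R_extruded polystyrene = L/(kA) = 0.085/(0.0337×8.97) = 0.2812 K/W
R_copper = L/(kA) = 0.0047/(391×8.97) = 1.34×10^-6 K/W
R_outer film = 1/(h_o·A) = 1/(4.18×8.97) = 0.02667 K/W
R_total = 0.3122 K/W
Q = ΔT / R_total = 35 / 0.3122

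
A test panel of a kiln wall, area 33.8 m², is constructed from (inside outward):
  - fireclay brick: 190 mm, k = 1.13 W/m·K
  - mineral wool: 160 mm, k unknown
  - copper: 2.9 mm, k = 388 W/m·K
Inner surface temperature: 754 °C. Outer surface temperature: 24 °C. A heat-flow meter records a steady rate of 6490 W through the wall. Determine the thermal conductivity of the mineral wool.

k ≈ 0.044 W/(m·K)

Model the wall as resistances in series:
R_fireclay brick = L/(kA) = 0.19/(1.13×33.8) = 0.004975 K/W
R_copper = L/(kA) = 0.0029/(388×33.8) = 2.211×10^-7 K/W
Sum of known resistances R_other = 0.004975 K/W
Total R = ΔT/Q = 730/6490 = 0.1125 K/W
R_mineral wool = R_total − R_other = 0.1075 K/W
k = L/(R·A) = 0.16/(0.1075×33.8)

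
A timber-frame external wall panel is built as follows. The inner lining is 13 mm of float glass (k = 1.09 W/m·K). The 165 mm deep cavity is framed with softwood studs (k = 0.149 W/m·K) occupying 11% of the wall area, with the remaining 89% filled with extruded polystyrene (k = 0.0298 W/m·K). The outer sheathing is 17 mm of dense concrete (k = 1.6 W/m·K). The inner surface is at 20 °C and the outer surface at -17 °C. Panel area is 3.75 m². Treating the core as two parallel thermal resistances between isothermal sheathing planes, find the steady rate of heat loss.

Sheathing layers in series; stud and cavity paths in parallel between them.
R_inner = 0.013/(1.09×3.75) = 0.00318 K/W
R_stud  = 0.165/(0.149×0.11×3.75) = 2.685 K/W
R_cav   = 0.165/(0.0298×0.89×3.75) = 1.659 K/W
1/R_core = 1/R_stud + 1/R_cav → R_core = 1.025 K/W
R_outer = 0.017/(1.6×3.75) = 0.002833 K/W
R_total = 1.031 K/W
Q = ΔT/R_total = 37/1.031

Q ≈ 35.9 W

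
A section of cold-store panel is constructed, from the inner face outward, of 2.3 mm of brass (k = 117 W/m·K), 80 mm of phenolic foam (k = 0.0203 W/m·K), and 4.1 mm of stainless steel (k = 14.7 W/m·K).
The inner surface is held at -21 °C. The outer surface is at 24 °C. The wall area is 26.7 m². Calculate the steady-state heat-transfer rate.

Q ≈ 305 W

Model the wall as resistances in series:
R_brass = L/(kA) = 0.0023/(117×26.7) = 7.363×10^-7 K/W
R_phenolic foam = L/(kA) = 0.08/(0.0203×26.7) = 0.1476 K/W
R_stainless steel = L/(kA) = 0.0041/(14.7×26.7) = 1.045×10^-5 K/W
R_total = 0.1476 K/W
Q = ΔT / R_total = 45 / 0.1476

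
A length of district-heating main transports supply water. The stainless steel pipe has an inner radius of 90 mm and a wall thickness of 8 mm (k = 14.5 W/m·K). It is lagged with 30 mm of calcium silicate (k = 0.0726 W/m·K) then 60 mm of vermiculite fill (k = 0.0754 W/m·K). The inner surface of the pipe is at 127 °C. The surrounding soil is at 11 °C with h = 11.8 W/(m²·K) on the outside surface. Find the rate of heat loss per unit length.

Radial resistances (cylindrical: R_cond = ln(r_o/r_i)/(2πkL), R_conv = 1/(h·2πrL)):
R_stainless steel pipe wall = ln(98/90)/(2π×14.5×1) = 9.347×10^-4 K/W
R_calcium silicate = ln(128/98)/(2π×0.0726×1) = 0.5855 K/W
R_vermiculite fill = ln(188/128)/(2π×0.0754×1) = 0.8114 K/W
R_outer film = 1/(h_o·2πr_oL) = 1/(11.8×2π×0.188×1) = 0.07174 K/W
R_total = 1.47 K/W
Q = ΔT/R_total = 116/1.47

q′ ≈ 78.9 W/m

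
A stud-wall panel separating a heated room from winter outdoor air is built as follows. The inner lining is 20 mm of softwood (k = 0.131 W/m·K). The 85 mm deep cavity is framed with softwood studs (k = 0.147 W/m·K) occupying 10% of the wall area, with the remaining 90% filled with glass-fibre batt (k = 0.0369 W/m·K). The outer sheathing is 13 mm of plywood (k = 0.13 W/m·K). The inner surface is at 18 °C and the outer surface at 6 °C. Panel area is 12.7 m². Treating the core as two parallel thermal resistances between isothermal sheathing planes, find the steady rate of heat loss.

Sheathing layers in series; stud and cavity paths in parallel between them.
R_inner = 0.02/(0.131×12.7) = 0.01202 K/W
R_stud  = 0.085/(0.147×0.1×12.7) = 0.4553 K/W
R_cav   = 0.085/(0.0369×0.9×12.7) = 0.2015 K/W
1/R_core = 1/R_stud + 1/R_cav → R_core = 0.1397 K/W
R_outer = 0.013/(0.13×12.7) = 0.007874 K/W
R_total = 0.1596 K/W
Q = ΔT/R_total = 12/0.1596

Q ≈ 75.2 W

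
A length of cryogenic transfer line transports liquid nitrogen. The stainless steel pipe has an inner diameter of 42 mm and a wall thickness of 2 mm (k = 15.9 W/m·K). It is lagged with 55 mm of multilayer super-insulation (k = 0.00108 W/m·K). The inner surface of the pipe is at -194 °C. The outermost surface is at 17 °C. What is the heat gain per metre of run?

Per-layer cylindrical resistances, series-summed:
R_stainless steel pipe wall = ln(23/21)/(2π×15.9×1) = 9.106×10^-4 K/W
R_multilayer super-insulation = ln(78/23)/(2π×0.00108×1) = 180 K/W
R_total = 180 K/W
Q = ΔT/R_total = 211/180

q′ ≈ 1.17 W/m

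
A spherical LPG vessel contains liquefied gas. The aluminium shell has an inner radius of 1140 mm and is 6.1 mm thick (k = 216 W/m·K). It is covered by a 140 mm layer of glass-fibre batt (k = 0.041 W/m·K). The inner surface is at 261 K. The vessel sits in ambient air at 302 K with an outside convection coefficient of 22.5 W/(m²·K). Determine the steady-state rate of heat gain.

Q ≈ 220 W

Each spherical layer contributes R = (1/r_i − 1/r_o)/(4πk):
R_aluminium shell = (1/1.14 − 1/1.1461)/(4π×216) = 1.72×10^-6 K/W
R_glass-fibre batt = (1/1.1461 − 1/1.2861)/(4π×0.041) = 0.1843 K/W
R_outer film = 1/(h·4πr_o²) = 1/(22.5×4π×1.2861²) = 0.002138 K/W
R_total = 0.1865 K/W
Q = ΔT/R_total = 41/0.1865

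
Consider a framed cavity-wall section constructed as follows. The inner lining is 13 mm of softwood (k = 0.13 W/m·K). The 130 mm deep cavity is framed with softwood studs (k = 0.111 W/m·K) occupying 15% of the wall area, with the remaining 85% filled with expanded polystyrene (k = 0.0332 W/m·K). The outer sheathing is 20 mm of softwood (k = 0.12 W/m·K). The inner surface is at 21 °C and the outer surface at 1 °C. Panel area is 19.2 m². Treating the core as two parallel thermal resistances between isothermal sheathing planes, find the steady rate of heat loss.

Sheathing layers in series; stud and cavity paths in parallel between them.
R_inner = 0.013/(0.13×19.2) = 0.005208 K/W
R_stud  = 0.13/(0.111×0.15×19.2) = 0.4067 K/W
R_cav   = 0.13/(0.0332×0.85×19.2) = 0.2399 K/W
1/R_core = 1/R_stud + 1/R_cav → R_core = 0.1509 K/W
R_outer = 0.02/(0.12×19.2) = 0.008681 K/W
R_total = 0.1648 K/W
Q = ΔT/R_total = 20/0.1648

Q ≈ 121 W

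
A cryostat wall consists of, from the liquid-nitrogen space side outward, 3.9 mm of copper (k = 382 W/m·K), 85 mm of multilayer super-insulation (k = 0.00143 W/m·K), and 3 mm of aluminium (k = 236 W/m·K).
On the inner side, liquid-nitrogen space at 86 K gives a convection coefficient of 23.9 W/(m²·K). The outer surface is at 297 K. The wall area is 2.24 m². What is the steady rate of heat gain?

Thermal resistances in series:
R_inner film = 1/(h_i·A) = 1/(23.9×2.24) = 0.01868 K/W
R_copper = L/(kA) = 0.0039/(382×2.24) = 4.558×10^-6 K/W
R_multilayer super-insulation = L/(kA) = 0.085/(0.00143×2.24) = 26.54 K/W
R_aluminium = L/(kA) = 0.003/(236×2.24) = 5.675×10^-6 K/W
R_total = 26.55 K/W
Q = ΔT / R_total = 211 / 26.55

Q ≈ 7.95 W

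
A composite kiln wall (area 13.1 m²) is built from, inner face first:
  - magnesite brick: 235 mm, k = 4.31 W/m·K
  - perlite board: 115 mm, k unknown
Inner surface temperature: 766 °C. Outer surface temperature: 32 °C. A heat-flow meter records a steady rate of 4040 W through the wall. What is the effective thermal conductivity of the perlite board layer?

Using the resistance-network approach (series):
R_magnesite brick = L/(kA) = 0.235/(4.31×13.1) = 0.004162 K/W
Sum of known resistances R_other = 0.004162 K/W
Total R = ΔT/Q = 734/4040 = 0.1817 K/W
R_perlite board = R_total − R_other = 0.1775 K/W
k = L/(R·A) = 0.115/(0.1775×13.1)

k ≈ 0.0495 W/(m·K)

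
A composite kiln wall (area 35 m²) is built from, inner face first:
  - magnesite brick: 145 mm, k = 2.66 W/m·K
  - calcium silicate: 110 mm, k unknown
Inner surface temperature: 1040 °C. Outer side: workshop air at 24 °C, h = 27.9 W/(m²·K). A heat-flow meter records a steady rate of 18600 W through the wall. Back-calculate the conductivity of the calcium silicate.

Model the wall as resistances in series:
R_magnesite brick = L/(kA) = 0.145/(2.66×35) = 0.001557 K/W
R_outer film = 1/(h_o·A) = 1/(27.9×35) = 0.001024 K/W
Sum of known resistances R_other = 0.002582 K/W
Total R = ΔT/Q = 1016/18600 = 0.05462 K/W
R_calcium silicate = R_total − R_other = 0.05204 K/W
k = L/(R·A) = 0.11/(0.05204×35)

k ≈ 0.0604 W/(m·K)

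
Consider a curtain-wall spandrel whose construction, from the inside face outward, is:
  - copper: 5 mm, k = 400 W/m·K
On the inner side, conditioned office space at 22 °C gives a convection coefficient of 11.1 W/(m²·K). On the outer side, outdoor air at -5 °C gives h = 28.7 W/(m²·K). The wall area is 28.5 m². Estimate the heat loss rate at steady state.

Model the wall as resistances in series:
R_inner film = 1/(h_i·A) = 1/(11.1×28.5) = 0.003161 K/W
R_copper = L/(kA) = 0.005/(400×28.5) = 4.386×10^-7 K/W
R_outer film = 1/(h_o·A) = 1/(28.7×28.5) = 0.001223 K/W
R_total = 0.004384 K/W
Q = ΔT / R_total = 27 / 0.004384

Q ≈ 6160 W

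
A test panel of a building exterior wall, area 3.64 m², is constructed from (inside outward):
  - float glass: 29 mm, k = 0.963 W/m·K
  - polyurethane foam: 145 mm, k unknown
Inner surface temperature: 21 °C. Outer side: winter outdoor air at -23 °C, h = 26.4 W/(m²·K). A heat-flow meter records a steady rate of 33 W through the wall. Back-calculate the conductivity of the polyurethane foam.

k ≈ 0.0303 W/(m·K)

Treating each layer as a thermal resistance in series:
R_float glass = L/(kA) = 0.029/(0.963×3.64) = 0.008273 K/W
R_outer film = 1/(h_o·A) = 1/(26.4×3.64) = 0.01041 K/W
Sum of known resistances R_other = 0.01868 K/W
Total R = ΔT/Q = 44/33 = 1.333 K/W
R_polyurethane foam = R_total − R_other = 1.315 K/W
k = L/(R·A) = 0.145/(1.315×3.64)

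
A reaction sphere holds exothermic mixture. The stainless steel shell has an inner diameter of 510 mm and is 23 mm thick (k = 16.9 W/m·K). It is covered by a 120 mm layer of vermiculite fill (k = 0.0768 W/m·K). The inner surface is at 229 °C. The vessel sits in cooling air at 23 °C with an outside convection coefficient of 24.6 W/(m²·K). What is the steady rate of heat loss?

Each spherical layer contributes R = (1/r_i − 1/r_o)/(4πk):
R_stainless steel shell = (1/0.255 − 1/0.278)/(4π×16.9) = 0.001528 K/W
R_vermiculite fill = (1/0.278 − 1/0.398)/(4π×0.0768) = 1.124 K/W
R_outer film = 1/(h·4πr_o²) = 1/(24.6×4π×0.398²) = 0.02042 K/W
R_total = 1.146 K/W
Q = ΔT/R_total = 206/1.146

Q ≈ 180 W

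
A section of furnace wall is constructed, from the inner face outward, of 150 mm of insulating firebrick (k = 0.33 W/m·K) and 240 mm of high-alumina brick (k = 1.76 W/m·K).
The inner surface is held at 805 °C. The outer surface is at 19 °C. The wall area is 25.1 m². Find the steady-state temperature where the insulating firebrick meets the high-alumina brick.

Series thermal resistances:
R_insulating firebrick = L/(kA) = 0.15/(0.33×25.1) = 0.01811 K/W
R_high-alumina brick = L/(kA) = 0.24/(1.76×25.1) = 0.005433 K/W
R_total = 0.02354 K/W;  Q = ΔT/R_total = 786/0.02354 = 33390 W
T_interface = T_inner − Q·ΣR(inner→interface) = 805 − 33400×0.01811

T ≈ 200 °C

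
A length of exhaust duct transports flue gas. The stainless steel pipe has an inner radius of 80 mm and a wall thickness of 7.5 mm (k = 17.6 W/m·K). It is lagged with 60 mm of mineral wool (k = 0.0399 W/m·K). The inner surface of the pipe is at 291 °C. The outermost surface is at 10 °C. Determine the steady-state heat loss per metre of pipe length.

For a radial system each layer contributes R = ln(r_out/r_in)/(2πkL); films add R = 1/(hA).
R_stainless steel pipe wall = ln(87.5/80)/(2π×17.6×1) = 8.104×10^-4 K/W
R_mineral wool = ln(147.5/87.5)/(2π×0.0399×1) = 2.083 K/W
R_total = 2.084 K/W
Q = ΔT/R_total = 281/2.084

q′ ≈ 135 W/m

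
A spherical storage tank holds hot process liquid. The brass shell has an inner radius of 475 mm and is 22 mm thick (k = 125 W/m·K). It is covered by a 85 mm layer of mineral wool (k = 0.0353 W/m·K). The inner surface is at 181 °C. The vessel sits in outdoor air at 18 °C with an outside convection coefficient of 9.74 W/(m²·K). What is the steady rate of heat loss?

Radial (spherical) resistances in series:
R_brass shell = (1/0.475 − 1/0.497)/(4π×125) = 5.933×10^-5 K/W
R_mineral wool = (1/0.497 − 1/0.582)/(4π×0.0353) = 0.6625 K/W
R_outer film = 1/(h·4πr_o²) = 1/(9.74×4π×0.582²) = 0.02412 K/W
R_total = 0.6866 K/W
Q = ΔT/R_total = 163/0.6866

Q ≈ 237 W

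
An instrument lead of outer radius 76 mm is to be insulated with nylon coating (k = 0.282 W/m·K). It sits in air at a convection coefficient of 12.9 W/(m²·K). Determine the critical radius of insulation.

r_cr ≈ 21.9 mm

For a cylinder r_cr = k/h = 0.282/12.9
r_cr = 21.9 mm; since the bare radius (76 mm) is above r_cr, any added insulation will reduce heat loss.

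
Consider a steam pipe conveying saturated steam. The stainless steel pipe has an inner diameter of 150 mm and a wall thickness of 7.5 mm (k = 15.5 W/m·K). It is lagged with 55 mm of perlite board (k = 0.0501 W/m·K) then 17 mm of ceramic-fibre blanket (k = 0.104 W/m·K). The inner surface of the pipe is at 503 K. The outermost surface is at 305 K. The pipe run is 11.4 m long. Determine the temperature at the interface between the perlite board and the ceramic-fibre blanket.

For a radial system each layer contributes R = ln(r_out/r_in)/(2πkL); films add R = 1/(hA).
R_stainless steel pipe wall = ln(82.5/75)/(2π×15.5×11.4) = 8.585×10^-5 K/W
R_perlite board = ln(137.5/82.5)/(2π×0.0501×11.4) = 0.1423 K/W
R_ceramic-fibre blanket = ln(154.5/137.5)/(2π×0.104×11.4) = 0.01565 K/W
R_total = 0.1581 K/W
Q = ΔT/R_total = 198/0.1581
Q = 1250 W
T_interface = T_inner − Q·ΣR(inner→interface) = 503 − 1250×0.1424

T ≈ 325 K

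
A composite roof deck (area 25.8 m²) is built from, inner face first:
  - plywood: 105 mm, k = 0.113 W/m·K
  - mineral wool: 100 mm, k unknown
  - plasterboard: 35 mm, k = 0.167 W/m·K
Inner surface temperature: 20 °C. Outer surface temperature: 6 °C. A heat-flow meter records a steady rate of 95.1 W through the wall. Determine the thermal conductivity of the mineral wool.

k ≈ 0.0376 W/(m·K)

Model the wall as resistances in series:
R_plywood = L/(kA) = 0.105/(0.113×25.8) = 0.03602 K/W
R_plasterboard = L/(kA) = 0.035/(0.167×25.8) = 0.008123 K/W
Sum of known resistances R_other = 0.04414 K/W
Total R = ΔT/Q = 14/95.1 = 0.1472 K/W
R_mineral wool = R_total − R_other = 0.1031 K/W
k = L/(R·A) = 0.1/(0.1031×25.8)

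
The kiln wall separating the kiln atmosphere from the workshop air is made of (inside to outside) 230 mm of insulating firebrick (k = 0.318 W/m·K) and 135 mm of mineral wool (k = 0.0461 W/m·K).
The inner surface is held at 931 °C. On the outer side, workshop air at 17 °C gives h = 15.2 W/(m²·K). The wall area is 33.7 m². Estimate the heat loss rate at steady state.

Thermal resistances in series:
R_insulating firebrick = L/(kA) = 0.23/(0.318×33.7) = 0.02146 K/W
R_mineral wool = L/(kA) = 0.135/(0.0461×33.7) = 0.0869 K/W
R_outer film = 1/(h_o·A) = 1/(15.2×33.7) = 0.001952 K/W
R_total = 0.1103 K/W
Q = ΔT / R_total = 914 / 0.1103

Q ≈ 8290 W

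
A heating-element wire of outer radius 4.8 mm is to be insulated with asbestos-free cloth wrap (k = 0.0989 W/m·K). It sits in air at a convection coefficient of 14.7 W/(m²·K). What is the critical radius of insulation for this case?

For a cylinder r_cr = k/h = 0.0989/14.7
r_cr = 6.73 mm; since the bare radius (4.8 mm) is below r_cr, adding a thin layer of insulation will *increase* heat loss.

r_cr ≈ 6.73 mm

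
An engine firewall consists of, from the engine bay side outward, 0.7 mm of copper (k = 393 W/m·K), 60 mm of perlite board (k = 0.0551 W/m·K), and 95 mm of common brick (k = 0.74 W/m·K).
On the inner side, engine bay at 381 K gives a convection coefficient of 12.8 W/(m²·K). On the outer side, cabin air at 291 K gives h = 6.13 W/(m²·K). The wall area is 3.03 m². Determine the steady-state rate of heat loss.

Using the resistance-network approach (series):
R_inner film = 1/(h_i·A) = 1/(12.8×3.03) = 0.02578 K/W
R_copper = L/(kA) = 0.0007/(393×3.03) = 5.878×10^-7 K/W
R_perlite board = L/(kA) = 0.06/(0.0551×3.03) = 0.3594 K/W
R_common brick = L/(kA) = 0.095/(0.74×3.03) = 0.04237 K/W
R_outer film = 1/(h_o·A) = 1/(6.13×3.03) = 0.05384 K/W
R_total = 0.4814 K/W
Q = ΔT / R_total = 90 / 0.4814

Q ≈ 187 W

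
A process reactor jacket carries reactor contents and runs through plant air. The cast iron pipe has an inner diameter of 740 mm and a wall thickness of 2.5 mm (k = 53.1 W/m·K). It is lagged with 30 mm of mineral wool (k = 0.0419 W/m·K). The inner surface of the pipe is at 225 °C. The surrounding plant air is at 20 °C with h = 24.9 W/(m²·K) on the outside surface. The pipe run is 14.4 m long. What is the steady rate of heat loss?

Radial resistances (cylindrical: R_cond = ln(r_o/r_i)/(2πkL), R_conv = 1/(h·2πrL)):
R_cast iron pipe wall = ln(372.5/370)/(2π×53.1×14.4) = 1.402×10^-6 K/W
R_mineral wool = ln(402.5/372.5)/(2π×0.0419×14.4) = 0.02043 K/W
R_outer film = 1/(h_o·2πr_oL) = 1/(24.9×2π×0.4025×14.4) = 0.001103 K/W
R_total = 0.02154 K/W
Q = ΔT/R_total = 205/0.02154

Q ≈ 9520 W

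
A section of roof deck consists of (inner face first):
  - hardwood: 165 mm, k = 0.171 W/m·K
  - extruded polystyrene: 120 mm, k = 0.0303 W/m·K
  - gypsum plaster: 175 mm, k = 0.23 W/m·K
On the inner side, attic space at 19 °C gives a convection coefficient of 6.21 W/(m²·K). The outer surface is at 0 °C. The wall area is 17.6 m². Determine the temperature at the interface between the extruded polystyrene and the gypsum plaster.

T ≈ 2.47 °C

Model the wall as resistances in series:
R_inner film = 1/(h_i·A) = 1/(6.21×17.6) = 0.009149 K/W
R_hardwood = L/(kA) = 0.165/(0.171×17.6) = 0.05482 K/W
R_extruded polystyrene = L/(kA) = 0.12/(0.0303×17.6) = 0.225 K/W
R_gypsum plaster = L/(kA) = 0.175/(0.23×17.6) = 0.04323 K/W
R_total = 0.3322 K/W;  Q = ΔT/R_total = 19/0.3322 = 57.19 W
T_interface = T_inner − Q·ΣR(inner→interface) = 19 − 57.2×0.289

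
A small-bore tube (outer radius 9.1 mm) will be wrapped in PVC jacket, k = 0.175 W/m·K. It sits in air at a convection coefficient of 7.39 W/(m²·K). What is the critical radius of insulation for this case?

r_cr ≈ 23.7 mm

For a cylinder r_cr = k/h = 0.175/7.39
r_cr = 23.7 mm; since the bare radius (9.1 mm) is below r_cr, adding a thin layer of insulation will *increase* heat loss.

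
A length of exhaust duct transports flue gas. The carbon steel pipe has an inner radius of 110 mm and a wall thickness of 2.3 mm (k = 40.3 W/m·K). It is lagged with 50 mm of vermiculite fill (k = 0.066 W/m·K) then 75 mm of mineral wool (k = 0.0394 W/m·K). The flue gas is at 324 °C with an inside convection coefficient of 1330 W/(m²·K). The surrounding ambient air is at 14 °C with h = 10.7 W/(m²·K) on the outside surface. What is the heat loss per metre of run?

q′ ≈ 125 W/m

Treating each annulus and film as a series resistance:
R_inner film = 1/(h_i·2πr₁L) = 1/(1330×2π×0.11×1) = 0.001088 K/W
R_carbon steel pipe wall = ln(112.3/110)/(2π×40.3×1) = 8.172×10^-5 K/W
R_vermiculite fill = ln(162.3/112.3)/(2π×0.066×1) = 0.8881 K/W
R_mineral wool = ln(237.3/162.3)/(2π×0.0394×1) = 1.535 K/W
R_outer film = 1/(h_o·2πr_oL) = 1/(10.7×2π×0.2373×1) = 0.06268 K/W
R_total = 2.486 K/W
Q = ΔT/R_total = 310/2.486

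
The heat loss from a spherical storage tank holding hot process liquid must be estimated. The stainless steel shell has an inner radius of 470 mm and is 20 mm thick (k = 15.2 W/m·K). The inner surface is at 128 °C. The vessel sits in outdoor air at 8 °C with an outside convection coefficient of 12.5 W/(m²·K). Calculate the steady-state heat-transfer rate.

Q ≈ 4450 W

Each spherical layer contributes R = (1/r_i − 1/r_o)/(4πk):
R_stainless steel shell = (1/0.47 − 1/0.49)/(4π×15.2) = 4.547×10^-4 K/W
R_outer film = 1/(h·4πr_o²) = 1/(12.5×4π×0.49²) = 0.02651 K/W
R_total = 0.02697 K/W
Q = ΔT/R_total = 120/0.02697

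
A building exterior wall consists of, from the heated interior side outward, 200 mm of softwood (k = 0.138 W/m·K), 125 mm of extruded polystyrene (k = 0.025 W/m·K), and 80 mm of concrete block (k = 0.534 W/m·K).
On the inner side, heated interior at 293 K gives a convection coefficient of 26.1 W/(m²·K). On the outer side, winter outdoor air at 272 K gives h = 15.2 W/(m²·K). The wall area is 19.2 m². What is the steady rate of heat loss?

Q ≈ 60.2 W

Model the wall as resistances in series:
R_inner film = 1/(h_i·A) = 1/(26.1×19.2) = 0.001996 K/W
R_softwood = L/(kA) = 0.2/(0.138×19.2) = 0.07548 K/W
R_extruded polystyrene = L/(kA) = 0.125/(0.025×19.2) = 0.2604 K/W
R_concrete block = L/(kA) = 0.08/(0.534×19.2) = 0.007803 K/W
R_outer film = 1/(h_o·A) = 1/(15.2×19.2) = 0.003427 K/W
R_total = 0.3491 K/W
Q = ΔT / R_total = 21 / 0.3491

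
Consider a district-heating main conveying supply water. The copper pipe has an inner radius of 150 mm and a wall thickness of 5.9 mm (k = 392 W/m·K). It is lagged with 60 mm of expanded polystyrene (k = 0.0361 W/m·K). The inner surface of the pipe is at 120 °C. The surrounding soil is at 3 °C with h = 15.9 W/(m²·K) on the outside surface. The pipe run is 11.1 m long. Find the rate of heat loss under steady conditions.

Cylindrical conduction, so R = ln(r₂/r₁)/(2πkL) per layer, in series:
R_copper pipe wall = ln(155.9/150)/(2π×392×11.1) = 1.411×10^-6 K/W
R_expanded polystyrene = ln(215.9/155.9)/(2π×0.0361×11.1) = 0.1293 K/W
R_outer film = 1/(h_o·2πr_oL) = 1/(15.9×2π×0.2159×11.1) = 0.004177 K/W
R_total = 0.1335 K/W
Q = ΔT/R_total = 117/0.1335

Q ≈ 876 W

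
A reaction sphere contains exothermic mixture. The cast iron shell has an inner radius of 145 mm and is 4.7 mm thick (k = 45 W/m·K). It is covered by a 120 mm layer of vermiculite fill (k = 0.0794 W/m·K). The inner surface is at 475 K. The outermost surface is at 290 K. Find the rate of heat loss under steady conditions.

Each spherical layer contributes R = (1/r_i − 1/r_o)/(4πk):
R_cast iron shell = (1/0.145 − 1/0.1497)/(4π×45) = 3.829×10^-4 K/W
R_vermiculite fill = (1/0.1497 − 1/0.2697)/(4π×0.0794) = 2.979 K/W
R_total = 2.979 K/W
Q = ΔT/R_total = 185/2.979

Q ≈ 62.1 W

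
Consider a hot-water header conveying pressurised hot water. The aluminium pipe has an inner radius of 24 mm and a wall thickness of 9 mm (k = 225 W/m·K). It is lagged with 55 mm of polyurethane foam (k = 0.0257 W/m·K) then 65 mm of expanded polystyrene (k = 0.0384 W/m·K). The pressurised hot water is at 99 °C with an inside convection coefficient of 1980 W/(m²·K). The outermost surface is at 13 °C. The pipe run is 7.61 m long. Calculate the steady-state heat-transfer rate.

Treating each annulus and film as a series resistance:
R_inner film = 1/(h_i·2πr₁L) = 1/(1980×2π×0.024×7.61) = 4.401×10^-4 K/W
R_aluminium pipe wall = ln(33/24)/(2π×225×7.61) = 2.96×10^-5 K/W
R_polyurethane foam = ln(88/33)/(2π×0.0257×7.61) = 0.7982 K/W
R_expanded polystyrene = ln(153/88)/(2π×0.0384×7.61) = 0.3012 K/W
R_total = 1.1 K/W
Q = ΔT/R_total = 86/1.1

Q ≈ 78.2 W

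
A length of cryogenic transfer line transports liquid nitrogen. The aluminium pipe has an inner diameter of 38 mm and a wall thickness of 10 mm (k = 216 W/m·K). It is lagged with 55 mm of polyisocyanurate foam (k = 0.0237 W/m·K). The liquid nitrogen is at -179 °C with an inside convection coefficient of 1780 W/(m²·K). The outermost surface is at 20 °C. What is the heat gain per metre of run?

Radial resistances (cylindrical: R_cond = ln(r_o/r_i)/(2πkL), R_conv = 1/(h·2πrL)):
R_inner film = 1/(h_i·2πr₁L) = 1/(1780×2π×0.019×1) = 0.004706 K/W
R_aluminium pipe wall = ln(29/19)/(2π×216×1) = 3.116×10^-4 K/W
R_polyisocyanurate foam = ln(84/29)/(2π×0.0237×1) = 7.142 K/W
R_total = 7.147 K/W
Q = ΔT/R_total = 199/7.147

q′ ≈ 27.8 W/m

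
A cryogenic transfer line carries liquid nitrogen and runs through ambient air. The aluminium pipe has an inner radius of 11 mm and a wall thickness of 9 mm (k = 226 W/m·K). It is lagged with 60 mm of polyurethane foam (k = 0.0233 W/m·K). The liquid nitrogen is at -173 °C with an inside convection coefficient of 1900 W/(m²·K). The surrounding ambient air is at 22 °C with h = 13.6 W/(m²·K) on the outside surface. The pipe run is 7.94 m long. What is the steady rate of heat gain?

Q ≈ 161 W

For a radial system each layer contributes R = ln(r_out/r_in)/(2πkL); films add R = 1/(hA).
R_inner film = 1/(h_i·2πr₁L) = 1/(1900×2π×0.011×7.94) = 9.591×10^-4 K/W
R_aluminium pipe wall = ln(20/11)/(2π×226×7.94) = 5.302×10^-5 K/W
R_polyurethane foam = ln(80/20)/(2π×0.0233×7.94) = 1.193 K/W
R_outer film = 1/(h_o·2πr_oL) = 1/(13.6×2π×0.08×7.94) = 0.01842 K/W
R_total = 1.212 K/W
Q = ΔT/R_total = 195/1.212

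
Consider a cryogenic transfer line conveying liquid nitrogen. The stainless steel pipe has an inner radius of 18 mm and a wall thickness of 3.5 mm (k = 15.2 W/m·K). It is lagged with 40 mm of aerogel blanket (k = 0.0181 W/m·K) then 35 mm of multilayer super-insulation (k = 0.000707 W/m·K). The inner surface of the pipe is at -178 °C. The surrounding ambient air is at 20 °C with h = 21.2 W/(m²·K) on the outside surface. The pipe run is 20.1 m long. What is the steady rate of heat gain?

Radial resistances (cylindrical: R_cond = ln(r_o/r_i)/(2πkL), R_conv = 1/(h·2πrL)):
R_stainless steel pipe wall = ln(21.5/18)/(2π×15.2×20.1) = 9.256×10^-5 K/W
R_aerogel blanket = ln(61.5/21.5)/(2π×0.0181×20.1) = 0.4598 K/W
R_multilayer super-insulation = ln(96.5/61.5)/(2π×0.000707×20.1) = 5.046 K/W
R_outer film = 1/(h_o·2πr_oL) = 1/(21.2×2π×0.0965×20.1) = 0.00387 K/W
R_total = 5.509 K/W
Q = ΔT/R_total = 198/5.509

Q ≈ 35.9 W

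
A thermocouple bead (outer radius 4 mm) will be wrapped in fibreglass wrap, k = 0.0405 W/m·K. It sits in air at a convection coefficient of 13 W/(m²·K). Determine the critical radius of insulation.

r_cr ≈ 6.23 mm

For a sphere r_cr = 2k/h = 2×0.0405/13
r_cr = 6.23 mm; since the bare radius (4 mm) is below r_cr, adding a thin layer of insulation will *increase* heat loss.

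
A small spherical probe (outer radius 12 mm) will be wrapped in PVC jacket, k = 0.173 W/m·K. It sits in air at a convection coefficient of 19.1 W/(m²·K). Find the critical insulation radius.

r_cr ≈ 18.1 mm

For a sphere r_cr = 2k/h = 2×0.173/19.1
r_cr = 18.1 mm; since the bare radius (12 mm) is below r_cr, adding a thin layer of insulation will *increase* heat loss.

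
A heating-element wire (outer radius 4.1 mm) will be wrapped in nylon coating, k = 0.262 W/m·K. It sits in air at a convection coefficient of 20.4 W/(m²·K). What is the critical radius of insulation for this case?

r_cr ≈ 12.8 mm

For a cylinder r_cr = k/h = 0.262/20.4
r_cr = 12.8 mm; since the bare radius (4.1 mm) is below r_cr, adding a thin layer of insulation will *increase* heat loss.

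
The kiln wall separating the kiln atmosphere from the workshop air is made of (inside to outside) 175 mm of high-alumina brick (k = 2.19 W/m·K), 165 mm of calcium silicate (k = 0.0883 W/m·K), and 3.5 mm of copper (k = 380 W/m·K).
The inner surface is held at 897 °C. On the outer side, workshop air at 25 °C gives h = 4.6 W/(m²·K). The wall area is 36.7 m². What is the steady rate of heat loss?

Thermal resistances in series:
R_high-alumina brick = L/(kA) = 0.175/(2.19×36.7) = 0.002177 K/W
R_calcium silicate = L/(kA) = 0.165/(0.0883×36.7) = 0.05092 K/W
R_copper = L/(kA) = 0.0035/(380×36.7) = 2.51×10^-7 K/W
R_outer film = 1/(h_o·A) = 1/(4.6×36.7) = 0.005923 K/W
R_total = 0.05902 K/W
Q = ΔT / R_total = 872 / 0.05902

Q ≈ 14800 W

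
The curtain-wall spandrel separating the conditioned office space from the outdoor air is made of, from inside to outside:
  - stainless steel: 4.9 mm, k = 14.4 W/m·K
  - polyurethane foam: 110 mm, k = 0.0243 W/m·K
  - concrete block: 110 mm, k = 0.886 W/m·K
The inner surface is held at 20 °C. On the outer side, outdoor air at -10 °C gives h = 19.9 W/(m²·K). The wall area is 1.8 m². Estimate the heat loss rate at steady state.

Using the resistance-network approach (series):
R_stainless steel = L/(kA) = 0.0049/(14.4×1.8) = 1.89×10^-4 K/W
R_polyurethane foam = L/(kA) = 0.11/(0.0243×1.8) = 2.515 K/W
R_concrete block = L/(kA) = 0.11/(0.886×1.8) = 0.06897 K/W
R_outer film = 1/(h_o·A) = 1/(19.9×1.8) = 0.02792 K/W
R_total = 2.612 K/W
Q = ΔT / R_total = 30 / 2.612

Q ≈ 11.5 W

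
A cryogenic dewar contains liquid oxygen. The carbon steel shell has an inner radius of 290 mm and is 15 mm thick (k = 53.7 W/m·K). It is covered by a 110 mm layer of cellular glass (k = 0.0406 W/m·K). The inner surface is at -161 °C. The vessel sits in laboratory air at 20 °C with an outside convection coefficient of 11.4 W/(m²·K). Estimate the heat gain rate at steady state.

For a spherical shell R = (1/r₁ − 1/r₂)/(4πk); film R = 1/(h·4πr²). In series:
R_carbon steel shell = (1/0.29 − 1/0.305)/(4π×53.7) = 2.513×10^-4 K/W
R_cellular glass = (1/0.305 − 1/0.415)/(4π×0.0406) = 1.703 K/W
R_outer film = 1/(h·4πr_o²) = 1/(11.4×4π×0.415²) = 0.04053 K/W
R_total = 1.744 K/W
Q = ΔT/R_total = 181/1.744

Q ≈ 104 W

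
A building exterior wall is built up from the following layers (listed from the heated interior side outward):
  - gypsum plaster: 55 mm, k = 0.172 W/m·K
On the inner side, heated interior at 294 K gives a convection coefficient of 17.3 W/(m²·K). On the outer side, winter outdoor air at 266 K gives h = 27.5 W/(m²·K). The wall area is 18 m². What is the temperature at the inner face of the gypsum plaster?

Using the resistance-network approach (series):
R_inner film = 1/(h_i·A) = 1/(17.3×18) = 0.003211 K/W
R_gypsum plaster = L/(kA) = 0.055/(0.172×18) = 0.01776 K/W
R_outer film = 1/(h_o·A) = 1/(27.5×18) = 0.00202 K/W
R_total = 0.023 K/W;  Q = ΔT/R_total = 28/0.023 = 1218 W
T_interface = T_inner − Q·ΣR(inner→interface) = 294 − 1220×0.003211

T ≈ 290 K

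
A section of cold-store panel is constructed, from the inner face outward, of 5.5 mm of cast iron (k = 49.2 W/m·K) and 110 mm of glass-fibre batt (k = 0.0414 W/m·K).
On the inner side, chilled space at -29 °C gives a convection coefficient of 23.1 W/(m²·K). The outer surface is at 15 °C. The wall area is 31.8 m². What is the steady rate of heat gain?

Q ≈ 518 W

Using the resistance-network approach (series):
R_inner film = 1/(h_i·A) = 1/(23.1×31.8) = 0.001361 K/W
R_cast iron = L/(kA) = 0.0055/(49.2×31.8) = 3.515×10^-6 K/W
R_glass-fibre batt = L/(kA) = 0.11/(0.0414×31.8) = 0.08355 K/W
R_total = 0.08492 K/W
Q = ΔT / R_total = 44 / 0.08492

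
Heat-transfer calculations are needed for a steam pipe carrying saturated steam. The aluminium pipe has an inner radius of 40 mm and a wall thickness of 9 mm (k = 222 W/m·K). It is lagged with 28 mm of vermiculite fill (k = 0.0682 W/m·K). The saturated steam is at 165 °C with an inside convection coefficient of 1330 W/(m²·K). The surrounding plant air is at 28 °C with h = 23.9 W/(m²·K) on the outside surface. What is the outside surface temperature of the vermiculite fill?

Per-layer cylindrical resistances, series-summed:
R_inner film = 1/(h_i·2πr₁L) = 1/(1330×2π×0.04×1) = 0.002992 K/W
R_aluminium pipe wall = ln(49/40)/(2π×222×1) = 1.455×10^-4 K/W
R_vermiculite fill = ln(77/49)/(2π×0.0682×1) = 1.055 K/W
R_outer film = 1/(h_o·2πr_oL) = 1/(23.9×2π×0.077×1) = 0.08648 K/W
R_total = 1.144 K/W
Q = ΔT/R_total = 137/1.144
Q = 120 W/m
T_interface = T_inner − Q·ΣR(inner→interface) = 165 − 120×1.058

T ≈ 38.4 °C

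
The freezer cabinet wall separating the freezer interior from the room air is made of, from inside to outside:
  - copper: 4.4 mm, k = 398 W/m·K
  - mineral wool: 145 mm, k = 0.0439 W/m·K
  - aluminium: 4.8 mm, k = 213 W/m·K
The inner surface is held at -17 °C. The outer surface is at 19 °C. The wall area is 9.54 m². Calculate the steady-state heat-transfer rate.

Q ≈ 104 W

Series thermal resistances:
R_copper = L/(kA) = 0.0044/(398×9.54) = 1.159×10^-6 K/W
R_mineral wool = L/(kA) = 0.145/(0.0439×9.54) = 0.3462 K/W
R_aluminium = L/(kA) = 0.0048/(213×9.54) = 2.362×10^-6 K/W
R_total = 0.3462 K/W
Q = ΔT / R_total = 36 / 0.3462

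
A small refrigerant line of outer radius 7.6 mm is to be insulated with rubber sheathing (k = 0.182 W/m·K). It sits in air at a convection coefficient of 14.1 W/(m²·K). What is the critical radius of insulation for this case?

For a cylinder r_cr = k/h = 0.182/14.1
r_cr = 12.9 mm; since the bare radius (7.6 mm) is below r_cr, adding a thin layer of insulation will *increase* heat loss.

r_cr ≈ 12.9 mm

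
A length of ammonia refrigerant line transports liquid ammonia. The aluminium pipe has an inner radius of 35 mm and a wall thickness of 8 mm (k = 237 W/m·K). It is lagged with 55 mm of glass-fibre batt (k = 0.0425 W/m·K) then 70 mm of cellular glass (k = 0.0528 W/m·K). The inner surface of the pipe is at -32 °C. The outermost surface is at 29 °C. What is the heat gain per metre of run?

q′ ≈ 13 W/m

Per-layer cylindrical resistances, series-summed:
R_aluminium pipe wall = ln(43/35)/(2π×237×1) = 1.382×10^-4 K/W
R_glass-fibre batt = ln(98/43)/(2π×0.0425×1) = 3.085 K/W
R_cellular glass = ln(168/98)/(2π×0.0528×1) = 1.625 K/W
R_total = 4.71 K/W
Q = ΔT/R_total = 61/4.71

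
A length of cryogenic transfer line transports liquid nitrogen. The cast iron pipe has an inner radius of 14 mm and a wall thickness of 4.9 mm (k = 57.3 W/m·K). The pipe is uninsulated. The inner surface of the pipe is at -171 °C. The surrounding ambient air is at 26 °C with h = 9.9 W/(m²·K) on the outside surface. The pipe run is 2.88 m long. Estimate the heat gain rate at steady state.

Q ≈ 666 W

For a radial system each layer contributes R = ln(r_out/r_in)/(2πkL); films add R = 1/(hA).
R_cast iron pipe wall = ln(18.9/14)/(2π×57.3×2.88) = 2.894×10^-4 K/W
R_outer film = 1/(h_o·2πr_oL) = 1/(9.9×2π×0.0189×2.88) = 0.2953 K/W
R_total = 0.2956 K/W
Q = ΔT/R_total = 197/0.2956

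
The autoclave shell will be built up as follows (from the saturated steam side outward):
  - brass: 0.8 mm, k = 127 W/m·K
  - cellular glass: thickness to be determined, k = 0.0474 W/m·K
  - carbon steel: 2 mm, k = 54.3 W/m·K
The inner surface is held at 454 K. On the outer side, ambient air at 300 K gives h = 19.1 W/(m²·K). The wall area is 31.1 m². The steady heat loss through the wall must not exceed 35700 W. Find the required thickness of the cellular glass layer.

Series thermal resistances:
R_brass = L/(kA) = 0.0008/(127×31.1) = 2.025×10^-7 K/W
R_carbon steel = L/(kA) = 0.002/(54.3×31.1) = 1.184×10^-6 K/W
R_outer film = 1/(h_o·A) = 1/(19.1×31.1) = 0.001683 K/W
Sum of the known resistances R_other = 0.001685 K/W
Required total resistance R_tot = ΔT/Q_allow = 154/35700 = 0.004314 K/W
R_cellular glass = R_tot − R_other = 0.002629 K/W
L = R·k·A = 0.002629×0.0474×31.1

L ≈ 3.88 mm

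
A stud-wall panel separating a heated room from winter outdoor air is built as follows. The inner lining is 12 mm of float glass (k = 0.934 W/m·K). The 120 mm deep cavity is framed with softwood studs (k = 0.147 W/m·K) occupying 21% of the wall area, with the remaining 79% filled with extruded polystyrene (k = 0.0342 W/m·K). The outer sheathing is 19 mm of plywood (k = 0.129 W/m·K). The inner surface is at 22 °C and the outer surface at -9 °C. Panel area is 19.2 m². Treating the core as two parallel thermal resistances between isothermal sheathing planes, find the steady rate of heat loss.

Sheathing layers in series; stud and cavity paths in parallel between them.
R_inner = 0.012/(0.934×19.2) = 6.692×10^-4 K/W
R_stud  = 0.12/(0.147×0.21×19.2) = 0.2025 K/W
R_cav   = 0.12/(0.0342×0.79×19.2) = 0.2313 K/W
1/R_core = 1/R_stud + 1/R_cav → R_core = 0.108 K/W
R_outer = 0.019/(0.129×19.2) = 0.007671 K/W
R_total = 0.1163 K/W
Q = ΔT/R_total = 31/0.1163

Q ≈ 267 W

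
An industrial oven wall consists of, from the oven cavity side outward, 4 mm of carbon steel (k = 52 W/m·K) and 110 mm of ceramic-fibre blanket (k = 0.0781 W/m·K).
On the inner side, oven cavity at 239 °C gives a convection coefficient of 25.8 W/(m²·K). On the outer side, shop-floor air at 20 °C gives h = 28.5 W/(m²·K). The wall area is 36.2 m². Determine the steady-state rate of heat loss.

Q ≈ 5350 W

Treating each layer as a thermal resistance in series:
R_inner film = 1/(h_i·A) = 1/(25.8×36.2) = 0.001071 K/W
R_carbon steel = L/(kA) = 0.004/(52×36.2) = 2.125×10^-6 K/W
R_ceramic-fibre blanket = L/(kA) = 0.11/(0.0781×36.2) = 0.03891 K/W
R_outer film = 1/(h_o·A) = 1/(28.5×36.2) = 9.693×10^-4 K/W
R_total = 0.04095 K/W
Q = ΔT / R_total = 219 / 0.04095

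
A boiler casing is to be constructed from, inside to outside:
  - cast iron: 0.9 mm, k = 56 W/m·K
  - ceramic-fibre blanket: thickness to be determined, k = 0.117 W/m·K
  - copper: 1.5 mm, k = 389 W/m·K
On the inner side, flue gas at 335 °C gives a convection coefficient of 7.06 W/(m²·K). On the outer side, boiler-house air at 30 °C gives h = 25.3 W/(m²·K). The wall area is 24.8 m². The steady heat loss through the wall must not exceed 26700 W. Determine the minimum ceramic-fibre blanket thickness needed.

Series thermal resistances:
R_inner film = 1/(h_i·A) = 1/(7.06×24.8) = 0.005711 K/W
R_cast iron = L/(kA) = 0.0009/(56×24.8) = 6.48×10^-7 K/W
R_copper = L/(kA) = 0.0015/(389×24.8) = 1.555×10^-7 K/W
R_outer film = 1/(h_o·A) = 1/(25.3×24.8) = 0.001594 K/W
Sum of the known resistances R_other = 0.007306 K/W
Required total resistance R_tot = ΔT/Q_allow = 305/26700 = 0.01142 K/W
R_ceramic-fibre blanket = R_tot − R_other = 0.004117 K/W
L = R·k·A = 0.004117×0.117×24.8

L ≈ 11.9 mm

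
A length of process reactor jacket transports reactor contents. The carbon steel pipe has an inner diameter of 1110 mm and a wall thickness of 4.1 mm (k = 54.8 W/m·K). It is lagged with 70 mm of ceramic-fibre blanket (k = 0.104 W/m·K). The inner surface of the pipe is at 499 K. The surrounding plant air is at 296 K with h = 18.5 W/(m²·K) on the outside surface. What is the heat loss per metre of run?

q′ ≈ 1050 W/m

For a radial system each layer contributes R = ln(r_out/r_in)/(2πkL); films add R = 1/(hA).
R_carbon steel pipe wall = ln(559.1/555)/(2π×54.8×1) = 2.138×10^-5 K/W
R_ceramic-fibre blanket = ln(629.1/559.1)/(2π×0.104×1) = 0.1805 K/W
R_outer film = 1/(h_o·2πr_oL) = 1/(18.5×2π×0.6291×1) = 0.01368 K/W
R_total = 0.1942 K/W
Q = ΔT/R_total = 203/0.1942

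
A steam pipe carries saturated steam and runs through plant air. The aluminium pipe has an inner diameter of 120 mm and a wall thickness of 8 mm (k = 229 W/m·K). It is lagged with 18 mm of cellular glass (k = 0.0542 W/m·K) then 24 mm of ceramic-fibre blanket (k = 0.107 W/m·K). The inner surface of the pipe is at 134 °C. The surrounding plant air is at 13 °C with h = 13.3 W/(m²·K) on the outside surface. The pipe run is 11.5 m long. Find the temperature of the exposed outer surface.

T ≈ 24.3 °C

Per-layer cylindrical resistances, series-summed:
R_aluminium pipe wall = ln(68/60)/(2π×229×11.5) = 7.564×10^-6 K/W
R_cellular glass = ln(86/68)/(2π×0.0542×11.5) = 0.05996 K/W
R_ceramic-fibre blanket = ln(110/86)/(2π×0.107×11.5) = 0.03184 K/W
R_outer film = 1/(h_o·2πr_oL) = 1/(13.3×2π×0.11×11.5) = 0.00946 K/W
R_total = 0.1013 K/W
Q = ΔT/R_total = 121/0.1013
Q = 1190 W
T_interface = T_inner − Q·ΣR(inner→interface) = 134 − 1190×0.09181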